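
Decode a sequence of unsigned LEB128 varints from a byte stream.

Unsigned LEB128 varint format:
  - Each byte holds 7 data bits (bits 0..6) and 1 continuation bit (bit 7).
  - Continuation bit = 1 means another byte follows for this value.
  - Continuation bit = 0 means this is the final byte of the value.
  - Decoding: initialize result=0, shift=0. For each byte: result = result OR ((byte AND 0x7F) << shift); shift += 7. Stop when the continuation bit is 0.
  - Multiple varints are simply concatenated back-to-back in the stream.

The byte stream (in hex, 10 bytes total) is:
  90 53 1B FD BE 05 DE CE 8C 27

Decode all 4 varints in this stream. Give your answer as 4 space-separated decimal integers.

  byte[0]=0x90 cont=1 payload=0x10=16: acc |= 16<<0 -> acc=16 shift=7
  byte[1]=0x53 cont=0 payload=0x53=83: acc |= 83<<7 -> acc=10640 shift=14 [end]
Varint 1: bytes[0:2] = 90 53 -> value 10640 (2 byte(s))
  byte[2]=0x1B cont=0 payload=0x1B=27: acc |= 27<<0 -> acc=27 shift=7 [end]
Varint 2: bytes[2:3] = 1B -> value 27 (1 byte(s))
  byte[3]=0xFD cont=1 payload=0x7D=125: acc |= 125<<0 -> acc=125 shift=7
  byte[4]=0xBE cont=1 payload=0x3E=62: acc |= 62<<7 -> acc=8061 shift=14
  byte[5]=0x05 cont=0 payload=0x05=5: acc |= 5<<14 -> acc=89981 shift=21 [end]
Varint 3: bytes[3:6] = FD BE 05 -> value 89981 (3 byte(s))
  byte[6]=0xDE cont=1 payload=0x5E=94: acc |= 94<<0 -> acc=94 shift=7
  byte[7]=0xCE cont=1 payload=0x4E=78: acc |= 78<<7 -> acc=10078 shift=14
  byte[8]=0x8C cont=1 payload=0x0C=12: acc |= 12<<14 -> acc=206686 shift=21
  byte[9]=0x27 cont=0 payload=0x27=39: acc |= 39<<21 -> acc=81995614 shift=28 [end]
Varint 4: bytes[6:10] = DE CE 8C 27 -> value 81995614 (4 byte(s))

Answer: 10640 27 89981 81995614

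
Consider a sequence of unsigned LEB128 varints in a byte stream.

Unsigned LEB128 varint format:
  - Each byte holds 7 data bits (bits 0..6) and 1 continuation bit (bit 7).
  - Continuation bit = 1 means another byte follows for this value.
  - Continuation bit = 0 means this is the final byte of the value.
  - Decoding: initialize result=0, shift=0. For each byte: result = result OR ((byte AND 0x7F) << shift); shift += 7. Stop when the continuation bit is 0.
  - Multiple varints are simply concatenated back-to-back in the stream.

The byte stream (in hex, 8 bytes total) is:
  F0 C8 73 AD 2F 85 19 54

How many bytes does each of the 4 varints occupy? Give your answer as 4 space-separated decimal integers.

  byte[0]=0xF0 cont=1 payload=0x70=112: acc |= 112<<0 -> acc=112 shift=7
  byte[1]=0xC8 cont=1 payload=0x48=72: acc |= 72<<7 -> acc=9328 shift=14
  byte[2]=0x73 cont=0 payload=0x73=115: acc |= 115<<14 -> acc=1893488 shift=21 [end]
Varint 1: bytes[0:3] = F0 C8 73 -> value 1893488 (3 byte(s))
  byte[3]=0xAD cont=1 payload=0x2D=45: acc |= 45<<0 -> acc=45 shift=7
  byte[4]=0x2F cont=0 payload=0x2F=47: acc |= 47<<7 -> acc=6061 shift=14 [end]
Varint 2: bytes[3:5] = AD 2F -> value 6061 (2 byte(s))
  byte[5]=0x85 cont=1 payload=0x05=5: acc |= 5<<0 -> acc=5 shift=7
  byte[6]=0x19 cont=0 payload=0x19=25: acc |= 25<<7 -> acc=3205 shift=14 [end]
Varint 3: bytes[5:7] = 85 19 -> value 3205 (2 byte(s))
  byte[7]=0x54 cont=0 payload=0x54=84: acc |= 84<<0 -> acc=84 shift=7 [end]
Varint 4: bytes[7:8] = 54 -> value 84 (1 byte(s))

Answer: 3 2 2 1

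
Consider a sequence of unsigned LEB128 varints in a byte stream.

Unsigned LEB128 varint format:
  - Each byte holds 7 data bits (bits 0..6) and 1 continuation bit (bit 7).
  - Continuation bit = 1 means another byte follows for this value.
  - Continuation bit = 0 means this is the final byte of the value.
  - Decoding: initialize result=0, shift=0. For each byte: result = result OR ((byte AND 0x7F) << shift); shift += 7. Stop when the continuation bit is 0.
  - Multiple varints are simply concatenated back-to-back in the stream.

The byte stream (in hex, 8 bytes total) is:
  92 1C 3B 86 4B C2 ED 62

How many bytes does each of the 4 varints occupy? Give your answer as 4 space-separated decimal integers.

Answer: 2 1 2 3

Derivation:
  byte[0]=0x92 cont=1 payload=0x12=18: acc |= 18<<0 -> acc=18 shift=7
  byte[1]=0x1C cont=0 payload=0x1C=28: acc |= 28<<7 -> acc=3602 shift=14 [end]
Varint 1: bytes[0:2] = 92 1C -> value 3602 (2 byte(s))
  byte[2]=0x3B cont=0 payload=0x3B=59: acc |= 59<<0 -> acc=59 shift=7 [end]
Varint 2: bytes[2:3] = 3B -> value 59 (1 byte(s))
  byte[3]=0x86 cont=1 payload=0x06=6: acc |= 6<<0 -> acc=6 shift=7
  byte[4]=0x4B cont=0 payload=0x4B=75: acc |= 75<<7 -> acc=9606 shift=14 [end]
Varint 3: bytes[3:5] = 86 4B -> value 9606 (2 byte(s))
  byte[5]=0xC2 cont=1 payload=0x42=66: acc |= 66<<0 -> acc=66 shift=7
  byte[6]=0xED cont=1 payload=0x6D=109: acc |= 109<<7 -> acc=14018 shift=14
  byte[7]=0x62 cont=0 payload=0x62=98: acc |= 98<<14 -> acc=1619650 shift=21 [end]
Varint 4: bytes[5:8] = C2 ED 62 -> value 1619650 (3 byte(s))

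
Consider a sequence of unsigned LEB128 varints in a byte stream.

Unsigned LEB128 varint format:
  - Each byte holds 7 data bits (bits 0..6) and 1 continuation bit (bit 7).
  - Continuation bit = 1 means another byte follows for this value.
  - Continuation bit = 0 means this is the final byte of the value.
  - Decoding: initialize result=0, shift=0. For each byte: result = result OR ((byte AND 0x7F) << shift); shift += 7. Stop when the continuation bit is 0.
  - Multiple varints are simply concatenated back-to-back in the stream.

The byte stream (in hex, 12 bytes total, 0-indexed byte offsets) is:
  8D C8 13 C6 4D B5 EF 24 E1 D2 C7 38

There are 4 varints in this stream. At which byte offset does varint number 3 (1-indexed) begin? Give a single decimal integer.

Answer: 5

Derivation:
  byte[0]=0x8D cont=1 payload=0x0D=13: acc |= 13<<0 -> acc=13 shift=7
  byte[1]=0xC8 cont=1 payload=0x48=72: acc |= 72<<7 -> acc=9229 shift=14
  byte[2]=0x13 cont=0 payload=0x13=19: acc |= 19<<14 -> acc=320525 shift=21 [end]
Varint 1: bytes[0:3] = 8D C8 13 -> value 320525 (3 byte(s))
  byte[3]=0xC6 cont=1 payload=0x46=70: acc |= 70<<0 -> acc=70 shift=7
  byte[4]=0x4D cont=0 payload=0x4D=77: acc |= 77<<7 -> acc=9926 shift=14 [end]
Varint 2: bytes[3:5] = C6 4D -> value 9926 (2 byte(s))
  byte[5]=0xB5 cont=1 payload=0x35=53: acc |= 53<<0 -> acc=53 shift=7
  byte[6]=0xEF cont=1 payload=0x6F=111: acc |= 111<<7 -> acc=14261 shift=14
  byte[7]=0x24 cont=0 payload=0x24=36: acc |= 36<<14 -> acc=604085 shift=21 [end]
Varint 3: bytes[5:8] = B5 EF 24 -> value 604085 (3 byte(s))
  byte[8]=0xE1 cont=1 payload=0x61=97: acc |= 97<<0 -> acc=97 shift=7
  byte[9]=0xD2 cont=1 payload=0x52=82: acc |= 82<<7 -> acc=10593 shift=14
  byte[10]=0xC7 cont=1 payload=0x47=71: acc |= 71<<14 -> acc=1173857 shift=21
  byte[11]=0x38 cont=0 payload=0x38=56: acc |= 56<<21 -> acc=118614369 shift=28 [end]
Varint 4: bytes[8:12] = E1 D2 C7 38 -> value 118614369 (4 byte(s))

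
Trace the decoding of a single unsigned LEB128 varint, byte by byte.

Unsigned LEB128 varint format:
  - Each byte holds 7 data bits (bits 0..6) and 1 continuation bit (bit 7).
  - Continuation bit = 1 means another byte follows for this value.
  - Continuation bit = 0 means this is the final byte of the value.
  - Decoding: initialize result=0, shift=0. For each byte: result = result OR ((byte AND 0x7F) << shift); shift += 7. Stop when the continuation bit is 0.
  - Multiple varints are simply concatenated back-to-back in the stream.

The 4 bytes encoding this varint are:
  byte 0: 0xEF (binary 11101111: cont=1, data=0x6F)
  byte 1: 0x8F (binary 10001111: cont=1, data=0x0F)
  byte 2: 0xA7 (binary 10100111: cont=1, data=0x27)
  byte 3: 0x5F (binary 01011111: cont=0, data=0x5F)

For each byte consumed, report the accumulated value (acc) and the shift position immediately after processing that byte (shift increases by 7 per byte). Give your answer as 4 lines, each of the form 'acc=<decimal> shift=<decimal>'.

Answer: acc=111 shift=7
acc=2031 shift=14
acc=641007 shift=21
acc=199870447 shift=28

Derivation:
byte 0=0xEF: payload=0x6F=111, contrib = 111<<0 = 111; acc -> 111, shift -> 7
byte 1=0x8F: payload=0x0F=15, contrib = 15<<7 = 1920; acc -> 2031, shift -> 14
byte 2=0xA7: payload=0x27=39, contrib = 39<<14 = 638976; acc -> 641007, shift -> 21
byte 3=0x5F: payload=0x5F=95, contrib = 95<<21 = 199229440; acc -> 199870447, shift -> 28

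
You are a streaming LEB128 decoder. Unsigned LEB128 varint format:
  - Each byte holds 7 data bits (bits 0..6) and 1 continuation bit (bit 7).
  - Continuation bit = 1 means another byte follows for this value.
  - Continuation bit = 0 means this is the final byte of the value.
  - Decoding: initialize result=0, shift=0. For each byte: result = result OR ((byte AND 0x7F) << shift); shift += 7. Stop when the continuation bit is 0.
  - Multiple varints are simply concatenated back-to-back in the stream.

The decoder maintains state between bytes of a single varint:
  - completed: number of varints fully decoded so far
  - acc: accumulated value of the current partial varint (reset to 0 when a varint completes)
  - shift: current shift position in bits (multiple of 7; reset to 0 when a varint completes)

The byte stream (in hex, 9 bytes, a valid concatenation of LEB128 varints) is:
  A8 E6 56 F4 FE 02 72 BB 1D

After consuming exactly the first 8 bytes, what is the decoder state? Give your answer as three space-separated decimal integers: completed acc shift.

byte[0]=0xA8 cont=1 payload=0x28: acc |= 40<<0 -> completed=0 acc=40 shift=7
byte[1]=0xE6 cont=1 payload=0x66: acc |= 102<<7 -> completed=0 acc=13096 shift=14
byte[2]=0x56 cont=0 payload=0x56: varint #1 complete (value=1422120); reset -> completed=1 acc=0 shift=0
byte[3]=0xF4 cont=1 payload=0x74: acc |= 116<<0 -> completed=1 acc=116 shift=7
byte[4]=0xFE cont=1 payload=0x7E: acc |= 126<<7 -> completed=1 acc=16244 shift=14
byte[5]=0x02 cont=0 payload=0x02: varint #2 complete (value=49012); reset -> completed=2 acc=0 shift=0
byte[6]=0x72 cont=0 payload=0x72: varint #3 complete (value=114); reset -> completed=3 acc=0 shift=0
byte[7]=0xBB cont=1 payload=0x3B: acc |= 59<<0 -> completed=3 acc=59 shift=7

Answer: 3 59 7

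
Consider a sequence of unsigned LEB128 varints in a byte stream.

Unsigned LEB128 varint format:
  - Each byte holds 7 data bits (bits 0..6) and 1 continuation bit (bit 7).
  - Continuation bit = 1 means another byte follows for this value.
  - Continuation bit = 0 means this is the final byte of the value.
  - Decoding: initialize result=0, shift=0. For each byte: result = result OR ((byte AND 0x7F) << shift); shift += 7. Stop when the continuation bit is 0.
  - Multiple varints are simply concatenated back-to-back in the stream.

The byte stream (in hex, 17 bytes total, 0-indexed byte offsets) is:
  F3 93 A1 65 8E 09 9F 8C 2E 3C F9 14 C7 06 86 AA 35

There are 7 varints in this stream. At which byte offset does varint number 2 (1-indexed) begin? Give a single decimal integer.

Answer: 4

Derivation:
  byte[0]=0xF3 cont=1 payload=0x73=115: acc |= 115<<0 -> acc=115 shift=7
  byte[1]=0x93 cont=1 payload=0x13=19: acc |= 19<<7 -> acc=2547 shift=14
  byte[2]=0xA1 cont=1 payload=0x21=33: acc |= 33<<14 -> acc=543219 shift=21
  byte[3]=0x65 cont=0 payload=0x65=101: acc |= 101<<21 -> acc=212355571 shift=28 [end]
Varint 1: bytes[0:4] = F3 93 A1 65 -> value 212355571 (4 byte(s))
  byte[4]=0x8E cont=1 payload=0x0E=14: acc |= 14<<0 -> acc=14 shift=7
  byte[5]=0x09 cont=0 payload=0x09=9: acc |= 9<<7 -> acc=1166 shift=14 [end]
Varint 2: bytes[4:6] = 8E 09 -> value 1166 (2 byte(s))
  byte[6]=0x9F cont=1 payload=0x1F=31: acc |= 31<<0 -> acc=31 shift=7
  byte[7]=0x8C cont=1 payload=0x0C=12: acc |= 12<<7 -> acc=1567 shift=14
  byte[8]=0x2E cont=0 payload=0x2E=46: acc |= 46<<14 -> acc=755231 shift=21 [end]
Varint 3: bytes[6:9] = 9F 8C 2E -> value 755231 (3 byte(s))
  byte[9]=0x3C cont=0 payload=0x3C=60: acc |= 60<<0 -> acc=60 shift=7 [end]
Varint 4: bytes[9:10] = 3C -> value 60 (1 byte(s))
  byte[10]=0xF9 cont=1 payload=0x79=121: acc |= 121<<0 -> acc=121 shift=7
  byte[11]=0x14 cont=0 payload=0x14=20: acc |= 20<<7 -> acc=2681 shift=14 [end]
Varint 5: bytes[10:12] = F9 14 -> value 2681 (2 byte(s))
  byte[12]=0xC7 cont=1 payload=0x47=71: acc |= 71<<0 -> acc=71 shift=7
  byte[13]=0x06 cont=0 payload=0x06=6: acc |= 6<<7 -> acc=839 shift=14 [end]
Varint 6: bytes[12:14] = C7 06 -> value 839 (2 byte(s))
  byte[14]=0x86 cont=1 payload=0x06=6: acc |= 6<<0 -> acc=6 shift=7
  byte[15]=0xAA cont=1 payload=0x2A=42: acc |= 42<<7 -> acc=5382 shift=14
  byte[16]=0x35 cont=0 payload=0x35=53: acc |= 53<<14 -> acc=873734 shift=21 [end]
Varint 7: bytes[14:17] = 86 AA 35 -> value 873734 (3 byte(s))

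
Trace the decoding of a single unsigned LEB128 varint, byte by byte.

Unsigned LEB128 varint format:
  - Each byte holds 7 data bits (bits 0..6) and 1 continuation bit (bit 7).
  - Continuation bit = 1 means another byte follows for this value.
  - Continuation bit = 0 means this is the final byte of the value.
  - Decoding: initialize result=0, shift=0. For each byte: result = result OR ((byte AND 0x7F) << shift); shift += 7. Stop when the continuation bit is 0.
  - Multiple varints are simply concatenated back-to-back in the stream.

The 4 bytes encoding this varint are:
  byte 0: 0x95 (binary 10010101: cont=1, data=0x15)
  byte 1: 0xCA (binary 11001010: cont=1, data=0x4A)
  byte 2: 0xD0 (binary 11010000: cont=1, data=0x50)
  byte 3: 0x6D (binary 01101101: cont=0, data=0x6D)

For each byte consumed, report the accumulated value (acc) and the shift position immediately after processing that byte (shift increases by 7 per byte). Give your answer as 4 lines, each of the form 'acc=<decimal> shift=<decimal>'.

Answer: acc=21 shift=7
acc=9493 shift=14
acc=1320213 shift=21
acc=229909781 shift=28

Derivation:
byte 0=0x95: payload=0x15=21, contrib = 21<<0 = 21; acc -> 21, shift -> 7
byte 1=0xCA: payload=0x4A=74, contrib = 74<<7 = 9472; acc -> 9493, shift -> 14
byte 2=0xD0: payload=0x50=80, contrib = 80<<14 = 1310720; acc -> 1320213, shift -> 21
byte 3=0x6D: payload=0x6D=109, contrib = 109<<21 = 228589568; acc -> 229909781, shift -> 28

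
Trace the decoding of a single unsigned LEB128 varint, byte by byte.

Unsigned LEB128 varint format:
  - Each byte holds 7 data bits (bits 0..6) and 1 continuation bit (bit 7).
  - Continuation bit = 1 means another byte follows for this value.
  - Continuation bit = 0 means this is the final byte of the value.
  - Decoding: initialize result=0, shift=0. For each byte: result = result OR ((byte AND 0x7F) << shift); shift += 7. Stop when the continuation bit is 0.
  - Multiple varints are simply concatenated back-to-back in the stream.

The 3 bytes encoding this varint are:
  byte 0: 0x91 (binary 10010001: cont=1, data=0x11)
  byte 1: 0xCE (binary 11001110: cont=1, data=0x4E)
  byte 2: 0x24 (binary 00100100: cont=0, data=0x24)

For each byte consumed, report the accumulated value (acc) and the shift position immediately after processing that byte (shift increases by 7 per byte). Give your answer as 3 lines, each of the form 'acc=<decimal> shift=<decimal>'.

byte 0=0x91: payload=0x11=17, contrib = 17<<0 = 17; acc -> 17, shift -> 7
byte 1=0xCE: payload=0x4E=78, contrib = 78<<7 = 9984; acc -> 10001, shift -> 14
byte 2=0x24: payload=0x24=36, contrib = 36<<14 = 589824; acc -> 599825, shift -> 21

Answer: acc=17 shift=7
acc=10001 shift=14
acc=599825 shift=21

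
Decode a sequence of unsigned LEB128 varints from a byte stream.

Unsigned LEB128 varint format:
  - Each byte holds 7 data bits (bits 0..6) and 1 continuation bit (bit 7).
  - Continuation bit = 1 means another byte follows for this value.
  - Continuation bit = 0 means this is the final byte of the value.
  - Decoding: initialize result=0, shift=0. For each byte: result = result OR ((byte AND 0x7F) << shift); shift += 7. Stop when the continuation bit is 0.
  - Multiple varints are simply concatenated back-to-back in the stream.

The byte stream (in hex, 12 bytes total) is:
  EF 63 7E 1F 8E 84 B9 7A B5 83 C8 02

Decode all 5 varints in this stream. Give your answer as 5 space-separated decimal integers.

  byte[0]=0xEF cont=1 payload=0x6F=111: acc |= 111<<0 -> acc=111 shift=7
  byte[1]=0x63 cont=0 payload=0x63=99: acc |= 99<<7 -> acc=12783 shift=14 [end]
Varint 1: bytes[0:2] = EF 63 -> value 12783 (2 byte(s))
  byte[2]=0x7E cont=0 payload=0x7E=126: acc |= 126<<0 -> acc=126 shift=7 [end]
Varint 2: bytes[2:3] = 7E -> value 126 (1 byte(s))
  byte[3]=0x1F cont=0 payload=0x1F=31: acc |= 31<<0 -> acc=31 shift=7 [end]
Varint 3: bytes[3:4] = 1F -> value 31 (1 byte(s))
  byte[4]=0x8E cont=1 payload=0x0E=14: acc |= 14<<0 -> acc=14 shift=7
  byte[5]=0x84 cont=1 payload=0x04=4: acc |= 4<<7 -> acc=526 shift=14
  byte[6]=0xB9 cont=1 payload=0x39=57: acc |= 57<<14 -> acc=934414 shift=21
  byte[7]=0x7A cont=0 payload=0x7A=122: acc |= 122<<21 -> acc=256786958 shift=28 [end]
Varint 4: bytes[4:8] = 8E 84 B9 7A -> value 256786958 (4 byte(s))
  byte[8]=0xB5 cont=1 payload=0x35=53: acc |= 53<<0 -> acc=53 shift=7
  byte[9]=0x83 cont=1 payload=0x03=3: acc |= 3<<7 -> acc=437 shift=14
  byte[10]=0xC8 cont=1 payload=0x48=72: acc |= 72<<14 -> acc=1180085 shift=21
  byte[11]=0x02 cont=0 payload=0x02=2: acc |= 2<<21 -> acc=5374389 shift=28 [end]
Varint 5: bytes[8:12] = B5 83 C8 02 -> value 5374389 (4 byte(s))

Answer: 12783 126 31 256786958 5374389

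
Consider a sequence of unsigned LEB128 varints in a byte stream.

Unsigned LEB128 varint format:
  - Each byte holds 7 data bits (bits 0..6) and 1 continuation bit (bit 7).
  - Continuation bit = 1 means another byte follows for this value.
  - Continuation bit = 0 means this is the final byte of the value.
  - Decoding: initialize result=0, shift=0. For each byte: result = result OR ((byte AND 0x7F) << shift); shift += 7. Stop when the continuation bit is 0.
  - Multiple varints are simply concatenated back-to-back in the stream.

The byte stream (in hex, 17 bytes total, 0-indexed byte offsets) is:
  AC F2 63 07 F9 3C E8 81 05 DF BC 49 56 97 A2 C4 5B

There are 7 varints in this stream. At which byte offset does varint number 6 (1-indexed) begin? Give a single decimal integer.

  byte[0]=0xAC cont=1 payload=0x2C=44: acc |= 44<<0 -> acc=44 shift=7
  byte[1]=0xF2 cont=1 payload=0x72=114: acc |= 114<<7 -> acc=14636 shift=14
  byte[2]=0x63 cont=0 payload=0x63=99: acc |= 99<<14 -> acc=1636652 shift=21 [end]
Varint 1: bytes[0:3] = AC F2 63 -> value 1636652 (3 byte(s))
  byte[3]=0x07 cont=0 payload=0x07=7: acc |= 7<<0 -> acc=7 shift=7 [end]
Varint 2: bytes[3:4] = 07 -> value 7 (1 byte(s))
  byte[4]=0xF9 cont=1 payload=0x79=121: acc |= 121<<0 -> acc=121 shift=7
  byte[5]=0x3C cont=0 payload=0x3C=60: acc |= 60<<7 -> acc=7801 shift=14 [end]
Varint 3: bytes[4:6] = F9 3C -> value 7801 (2 byte(s))
  byte[6]=0xE8 cont=1 payload=0x68=104: acc |= 104<<0 -> acc=104 shift=7
  byte[7]=0x81 cont=1 payload=0x01=1: acc |= 1<<7 -> acc=232 shift=14
  byte[8]=0x05 cont=0 payload=0x05=5: acc |= 5<<14 -> acc=82152 shift=21 [end]
Varint 4: bytes[6:9] = E8 81 05 -> value 82152 (3 byte(s))
  byte[9]=0xDF cont=1 payload=0x5F=95: acc |= 95<<0 -> acc=95 shift=7
  byte[10]=0xBC cont=1 payload=0x3C=60: acc |= 60<<7 -> acc=7775 shift=14
  byte[11]=0x49 cont=0 payload=0x49=73: acc |= 73<<14 -> acc=1203807 shift=21 [end]
Varint 5: bytes[9:12] = DF BC 49 -> value 1203807 (3 byte(s))
  byte[12]=0x56 cont=0 payload=0x56=86: acc |= 86<<0 -> acc=86 shift=7 [end]
Varint 6: bytes[12:13] = 56 -> value 86 (1 byte(s))
  byte[13]=0x97 cont=1 payload=0x17=23: acc |= 23<<0 -> acc=23 shift=7
  byte[14]=0xA2 cont=1 payload=0x22=34: acc |= 34<<7 -> acc=4375 shift=14
  byte[15]=0xC4 cont=1 payload=0x44=68: acc |= 68<<14 -> acc=1118487 shift=21
  byte[16]=0x5B cont=0 payload=0x5B=91: acc |= 91<<21 -> acc=191959319 shift=28 [end]
Varint 7: bytes[13:17] = 97 A2 C4 5B -> value 191959319 (4 byte(s))

Answer: 12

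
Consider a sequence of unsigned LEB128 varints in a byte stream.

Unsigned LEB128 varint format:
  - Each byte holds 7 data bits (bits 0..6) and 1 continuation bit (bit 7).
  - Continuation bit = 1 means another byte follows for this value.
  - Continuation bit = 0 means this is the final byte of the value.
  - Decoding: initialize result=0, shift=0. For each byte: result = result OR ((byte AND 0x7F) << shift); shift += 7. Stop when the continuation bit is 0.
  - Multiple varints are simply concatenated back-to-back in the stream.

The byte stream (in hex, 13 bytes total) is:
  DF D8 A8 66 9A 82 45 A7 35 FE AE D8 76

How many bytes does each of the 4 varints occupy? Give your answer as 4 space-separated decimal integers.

Answer: 4 3 2 4

Derivation:
  byte[0]=0xDF cont=1 payload=0x5F=95: acc |= 95<<0 -> acc=95 shift=7
  byte[1]=0xD8 cont=1 payload=0x58=88: acc |= 88<<7 -> acc=11359 shift=14
  byte[2]=0xA8 cont=1 payload=0x28=40: acc |= 40<<14 -> acc=666719 shift=21
  byte[3]=0x66 cont=0 payload=0x66=102: acc |= 102<<21 -> acc=214576223 shift=28 [end]
Varint 1: bytes[0:4] = DF D8 A8 66 -> value 214576223 (4 byte(s))
  byte[4]=0x9A cont=1 payload=0x1A=26: acc |= 26<<0 -> acc=26 shift=7
  byte[5]=0x82 cont=1 payload=0x02=2: acc |= 2<<7 -> acc=282 shift=14
  byte[6]=0x45 cont=0 payload=0x45=69: acc |= 69<<14 -> acc=1130778 shift=21 [end]
Varint 2: bytes[4:7] = 9A 82 45 -> value 1130778 (3 byte(s))
  byte[7]=0xA7 cont=1 payload=0x27=39: acc |= 39<<0 -> acc=39 shift=7
  byte[8]=0x35 cont=0 payload=0x35=53: acc |= 53<<7 -> acc=6823 shift=14 [end]
Varint 3: bytes[7:9] = A7 35 -> value 6823 (2 byte(s))
  byte[9]=0xFE cont=1 payload=0x7E=126: acc |= 126<<0 -> acc=126 shift=7
  byte[10]=0xAE cont=1 payload=0x2E=46: acc |= 46<<7 -> acc=6014 shift=14
  byte[11]=0xD8 cont=1 payload=0x58=88: acc |= 88<<14 -> acc=1447806 shift=21
  byte[12]=0x76 cont=0 payload=0x76=118: acc |= 118<<21 -> acc=248911742 shift=28 [end]
Varint 4: bytes[9:13] = FE AE D8 76 -> value 248911742 (4 byte(s))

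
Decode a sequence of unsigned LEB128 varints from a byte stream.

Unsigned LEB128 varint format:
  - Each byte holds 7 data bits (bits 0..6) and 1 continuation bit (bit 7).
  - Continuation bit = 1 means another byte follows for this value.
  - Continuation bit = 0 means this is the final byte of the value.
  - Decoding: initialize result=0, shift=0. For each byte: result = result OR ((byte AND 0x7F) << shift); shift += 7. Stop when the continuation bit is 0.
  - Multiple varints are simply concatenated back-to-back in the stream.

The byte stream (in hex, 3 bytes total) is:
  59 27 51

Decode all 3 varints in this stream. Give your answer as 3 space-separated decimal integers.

  byte[0]=0x59 cont=0 payload=0x59=89: acc |= 89<<0 -> acc=89 shift=7 [end]
Varint 1: bytes[0:1] = 59 -> value 89 (1 byte(s))
  byte[1]=0x27 cont=0 payload=0x27=39: acc |= 39<<0 -> acc=39 shift=7 [end]
Varint 2: bytes[1:2] = 27 -> value 39 (1 byte(s))
  byte[2]=0x51 cont=0 payload=0x51=81: acc |= 81<<0 -> acc=81 shift=7 [end]
Varint 3: bytes[2:3] = 51 -> value 81 (1 byte(s))

Answer: 89 39 81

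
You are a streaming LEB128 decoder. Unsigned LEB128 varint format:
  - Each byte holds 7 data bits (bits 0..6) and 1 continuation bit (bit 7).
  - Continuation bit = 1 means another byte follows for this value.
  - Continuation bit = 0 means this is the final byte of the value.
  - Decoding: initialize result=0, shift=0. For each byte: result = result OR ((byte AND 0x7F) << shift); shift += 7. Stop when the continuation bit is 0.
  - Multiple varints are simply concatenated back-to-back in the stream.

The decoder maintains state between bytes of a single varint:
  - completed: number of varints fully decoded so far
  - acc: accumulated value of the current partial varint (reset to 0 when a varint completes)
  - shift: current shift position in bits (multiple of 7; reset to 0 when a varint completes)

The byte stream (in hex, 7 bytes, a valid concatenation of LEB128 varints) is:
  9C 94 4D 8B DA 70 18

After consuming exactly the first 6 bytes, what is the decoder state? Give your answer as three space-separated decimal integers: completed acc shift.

byte[0]=0x9C cont=1 payload=0x1C: acc |= 28<<0 -> completed=0 acc=28 shift=7
byte[1]=0x94 cont=1 payload=0x14: acc |= 20<<7 -> completed=0 acc=2588 shift=14
byte[2]=0x4D cont=0 payload=0x4D: varint #1 complete (value=1264156); reset -> completed=1 acc=0 shift=0
byte[3]=0x8B cont=1 payload=0x0B: acc |= 11<<0 -> completed=1 acc=11 shift=7
byte[4]=0xDA cont=1 payload=0x5A: acc |= 90<<7 -> completed=1 acc=11531 shift=14
byte[5]=0x70 cont=0 payload=0x70: varint #2 complete (value=1846539); reset -> completed=2 acc=0 shift=0

Answer: 2 0 0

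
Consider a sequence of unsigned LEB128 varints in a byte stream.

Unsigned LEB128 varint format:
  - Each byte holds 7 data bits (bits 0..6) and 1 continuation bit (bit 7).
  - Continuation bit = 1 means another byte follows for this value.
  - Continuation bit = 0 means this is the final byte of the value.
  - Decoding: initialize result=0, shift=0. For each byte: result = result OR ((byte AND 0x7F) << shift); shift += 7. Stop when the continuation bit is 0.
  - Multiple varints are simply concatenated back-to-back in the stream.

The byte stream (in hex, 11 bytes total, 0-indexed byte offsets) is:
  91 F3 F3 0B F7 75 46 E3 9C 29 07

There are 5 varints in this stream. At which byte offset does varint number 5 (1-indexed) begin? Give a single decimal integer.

  byte[0]=0x91 cont=1 payload=0x11=17: acc |= 17<<0 -> acc=17 shift=7
  byte[1]=0xF3 cont=1 payload=0x73=115: acc |= 115<<7 -> acc=14737 shift=14
  byte[2]=0xF3 cont=1 payload=0x73=115: acc |= 115<<14 -> acc=1898897 shift=21
  byte[3]=0x0B cont=0 payload=0x0B=11: acc |= 11<<21 -> acc=24967569 shift=28 [end]
Varint 1: bytes[0:4] = 91 F3 F3 0B -> value 24967569 (4 byte(s))
  byte[4]=0xF7 cont=1 payload=0x77=119: acc |= 119<<0 -> acc=119 shift=7
  byte[5]=0x75 cont=0 payload=0x75=117: acc |= 117<<7 -> acc=15095 shift=14 [end]
Varint 2: bytes[4:6] = F7 75 -> value 15095 (2 byte(s))
  byte[6]=0x46 cont=0 payload=0x46=70: acc |= 70<<0 -> acc=70 shift=7 [end]
Varint 3: bytes[6:7] = 46 -> value 70 (1 byte(s))
  byte[7]=0xE3 cont=1 payload=0x63=99: acc |= 99<<0 -> acc=99 shift=7
  byte[8]=0x9C cont=1 payload=0x1C=28: acc |= 28<<7 -> acc=3683 shift=14
  byte[9]=0x29 cont=0 payload=0x29=41: acc |= 41<<14 -> acc=675427 shift=21 [end]
Varint 4: bytes[7:10] = E3 9C 29 -> value 675427 (3 byte(s))
  byte[10]=0x07 cont=0 payload=0x07=7: acc |= 7<<0 -> acc=7 shift=7 [end]
Varint 5: bytes[10:11] = 07 -> value 7 (1 byte(s))

Answer: 10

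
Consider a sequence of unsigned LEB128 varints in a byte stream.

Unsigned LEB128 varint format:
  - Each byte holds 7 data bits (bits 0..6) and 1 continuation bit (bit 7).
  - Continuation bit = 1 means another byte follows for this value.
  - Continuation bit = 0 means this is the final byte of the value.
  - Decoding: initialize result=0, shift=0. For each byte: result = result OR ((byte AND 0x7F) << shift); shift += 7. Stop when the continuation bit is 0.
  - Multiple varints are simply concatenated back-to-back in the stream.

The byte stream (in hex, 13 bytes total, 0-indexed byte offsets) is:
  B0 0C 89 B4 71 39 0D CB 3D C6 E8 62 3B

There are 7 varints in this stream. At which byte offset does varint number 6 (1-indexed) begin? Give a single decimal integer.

  byte[0]=0xB0 cont=1 payload=0x30=48: acc |= 48<<0 -> acc=48 shift=7
  byte[1]=0x0C cont=0 payload=0x0C=12: acc |= 12<<7 -> acc=1584 shift=14 [end]
Varint 1: bytes[0:2] = B0 0C -> value 1584 (2 byte(s))
  byte[2]=0x89 cont=1 payload=0x09=9: acc |= 9<<0 -> acc=9 shift=7
  byte[3]=0xB4 cont=1 payload=0x34=52: acc |= 52<<7 -> acc=6665 shift=14
  byte[4]=0x71 cont=0 payload=0x71=113: acc |= 113<<14 -> acc=1858057 shift=21 [end]
Varint 2: bytes[2:5] = 89 B4 71 -> value 1858057 (3 byte(s))
  byte[5]=0x39 cont=0 payload=0x39=57: acc |= 57<<0 -> acc=57 shift=7 [end]
Varint 3: bytes[5:6] = 39 -> value 57 (1 byte(s))
  byte[6]=0x0D cont=0 payload=0x0D=13: acc |= 13<<0 -> acc=13 shift=7 [end]
Varint 4: bytes[6:7] = 0D -> value 13 (1 byte(s))
  byte[7]=0xCB cont=1 payload=0x4B=75: acc |= 75<<0 -> acc=75 shift=7
  byte[8]=0x3D cont=0 payload=0x3D=61: acc |= 61<<7 -> acc=7883 shift=14 [end]
Varint 5: bytes[7:9] = CB 3D -> value 7883 (2 byte(s))
  byte[9]=0xC6 cont=1 payload=0x46=70: acc |= 70<<0 -> acc=70 shift=7
  byte[10]=0xE8 cont=1 payload=0x68=104: acc |= 104<<7 -> acc=13382 shift=14
  byte[11]=0x62 cont=0 payload=0x62=98: acc |= 98<<14 -> acc=1619014 shift=21 [end]
Varint 6: bytes[9:12] = C6 E8 62 -> value 1619014 (3 byte(s))
  byte[12]=0x3B cont=0 payload=0x3B=59: acc |= 59<<0 -> acc=59 shift=7 [end]
Varint 7: bytes[12:13] = 3B -> value 59 (1 byte(s))

Answer: 9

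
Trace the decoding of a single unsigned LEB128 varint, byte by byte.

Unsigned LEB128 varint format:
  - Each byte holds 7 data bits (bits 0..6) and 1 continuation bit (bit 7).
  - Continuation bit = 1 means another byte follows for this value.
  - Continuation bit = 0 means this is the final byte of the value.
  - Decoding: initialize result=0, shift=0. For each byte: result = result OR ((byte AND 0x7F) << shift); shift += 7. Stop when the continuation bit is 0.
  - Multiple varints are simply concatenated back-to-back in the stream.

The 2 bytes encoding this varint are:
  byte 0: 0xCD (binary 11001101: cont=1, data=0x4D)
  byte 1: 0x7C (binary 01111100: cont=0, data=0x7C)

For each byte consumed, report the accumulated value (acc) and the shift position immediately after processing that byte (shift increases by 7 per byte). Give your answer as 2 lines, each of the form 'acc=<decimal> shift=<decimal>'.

Answer: acc=77 shift=7
acc=15949 shift=14

Derivation:
byte 0=0xCD: payload=0x4D=77, contrib = 77<<0 = 77; acc -> 77, shift -> 7
byte 1=0x7C: payload=0x7C=124, contrib = 124<<7 = 15872; acc -> 15949, shift -> 14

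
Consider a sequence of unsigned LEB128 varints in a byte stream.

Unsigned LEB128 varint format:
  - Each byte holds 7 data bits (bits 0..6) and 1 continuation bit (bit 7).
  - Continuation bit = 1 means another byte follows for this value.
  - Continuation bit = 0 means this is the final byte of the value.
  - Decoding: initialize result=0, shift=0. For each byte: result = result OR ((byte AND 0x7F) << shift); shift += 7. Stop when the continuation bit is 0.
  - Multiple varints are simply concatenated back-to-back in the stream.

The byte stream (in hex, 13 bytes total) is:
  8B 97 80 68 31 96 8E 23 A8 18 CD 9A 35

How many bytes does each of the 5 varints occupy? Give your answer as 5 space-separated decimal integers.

Answer: 4 1 3 2 3

Derivation:
  byte[0]=0x8B cont=1 payload=0x0B=11: acc |= 11<<0 -> acc=11 shift=7
  byte[1]=0x97 cont=1 payload=0x17=23: acc |= 23<<7 -> acc=2955 shift=14
  byte[2]=0x80 cont=1 payload=0x00=0: acc |= 0<<14 -> acc=2955 shift=21
  byte[3]=0x68 cont=0 payload=0x68=104: acc |= 104<<21 -> acc=218106763 shift=28 [end]
Varint 1: bytes[0:4] = 8B 97 80 68 -> value 218106763 (4 byte(s))
  byte[4]=0x31 cont=0 payload=0x31=49: acc |= 49<<0 -> acc=49 shift=7 [end]
Varint 2: bytes[4:5] = 31 -> value 49 (1 byte(s))
  byte[5]=0x96 cont=1 payload=0x16=22: acc |= 22<<0 -> acc=22 shift=7
  byte[6]=0x8E cont=1 payload=0x0E=14: acc |= 14<<7 -> acc=1814 shift=14
  byte[7]=0x23 cont=0 payload=0x23=35: acc |= 35<<14 -> acc=575254 shift=21 [end]
Varint 3: bytes[5:8] = 96 8E 23 -> value 575254 (3 byte(s))
  byte[8]=0xA8 cont=1 payload=0x28=40: acc |= 40<<0 -> acc=40 shift=7
  byte[9]=0x18 cont=0 payload=0x18=24: acc |= 24<<7 -> acc=3112 shift=14 [end]
Varint 4: bytes[8:10] = A8 18 -> value 3112 (2 byte(s))
  byte[10]=0xCD cont=1 payload=0x4D=77: acc |= 77<<0 -> acc=77 shift=7
  byte[11]=0x9A cont=1 payload=0x1A=26: acc |= 26<<7 -> acc=3405 shift=14
  byte[12]=0x35 cont=0 payload=0x35=53: acc |= 53<<14 -> acc=871757 shift=21 [end]
Varint 5: bytes[10:13] = CD 9A 35 -> value 871757 (3 byte(s))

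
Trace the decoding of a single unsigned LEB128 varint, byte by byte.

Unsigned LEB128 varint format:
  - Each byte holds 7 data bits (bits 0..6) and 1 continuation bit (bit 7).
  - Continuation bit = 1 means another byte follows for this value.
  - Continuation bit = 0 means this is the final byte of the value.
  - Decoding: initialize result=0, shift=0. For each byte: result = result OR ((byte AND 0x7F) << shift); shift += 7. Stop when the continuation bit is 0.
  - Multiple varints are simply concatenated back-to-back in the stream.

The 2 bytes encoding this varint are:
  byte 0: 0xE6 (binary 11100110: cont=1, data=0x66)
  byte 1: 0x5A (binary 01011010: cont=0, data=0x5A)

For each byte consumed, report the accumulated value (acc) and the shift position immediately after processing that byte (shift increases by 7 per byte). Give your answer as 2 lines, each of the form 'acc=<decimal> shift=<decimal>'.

Answer: acc=102 shift=7
acc=11622 shift=14

Derivation:
byte 0=0xE6: payload=0x66=102, contrib = 102<<0 = 102; acc -> 102, shift -> 7
byte 1=0x5A: payload=0x5A=90, contrib = 90<<7 = 11520; acc -> 11622, shift -> 14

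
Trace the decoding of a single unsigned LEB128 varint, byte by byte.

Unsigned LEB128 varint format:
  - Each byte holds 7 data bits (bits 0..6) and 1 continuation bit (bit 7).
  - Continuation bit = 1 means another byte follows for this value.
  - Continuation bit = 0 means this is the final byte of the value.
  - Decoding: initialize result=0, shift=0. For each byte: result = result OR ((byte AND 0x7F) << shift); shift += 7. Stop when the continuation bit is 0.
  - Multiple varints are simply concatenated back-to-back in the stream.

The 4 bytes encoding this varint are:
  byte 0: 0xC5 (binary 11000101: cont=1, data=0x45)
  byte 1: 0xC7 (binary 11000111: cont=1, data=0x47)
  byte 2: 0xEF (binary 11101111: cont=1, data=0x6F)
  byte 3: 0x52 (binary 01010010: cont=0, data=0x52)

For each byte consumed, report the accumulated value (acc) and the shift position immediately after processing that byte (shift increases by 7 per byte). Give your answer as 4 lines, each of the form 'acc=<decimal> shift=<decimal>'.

Answer: acc=69 shift=7
acc=9157 shift=14
acc=1827781 shift=21
acc=173794245 shift=28

Derivation:
byte 0=0xC5: payload=0x45=69, contrib = 69<<0 = 69; acc -> 69, shift -> 7
byte 1=0xC7: payload=0x47=71, contrib = 71<<7 = 9088; acc -> 9157, shift -> 14
byte 2=0xEF: payload=0x6F=111, contrib = 111<<14 = 1818624; acc -> 1827781, shift -> 21
byte 3=0x52: payload=0x52=82, contrib = 82<<21 = 171966464; acc -> 173794245, shift -> 28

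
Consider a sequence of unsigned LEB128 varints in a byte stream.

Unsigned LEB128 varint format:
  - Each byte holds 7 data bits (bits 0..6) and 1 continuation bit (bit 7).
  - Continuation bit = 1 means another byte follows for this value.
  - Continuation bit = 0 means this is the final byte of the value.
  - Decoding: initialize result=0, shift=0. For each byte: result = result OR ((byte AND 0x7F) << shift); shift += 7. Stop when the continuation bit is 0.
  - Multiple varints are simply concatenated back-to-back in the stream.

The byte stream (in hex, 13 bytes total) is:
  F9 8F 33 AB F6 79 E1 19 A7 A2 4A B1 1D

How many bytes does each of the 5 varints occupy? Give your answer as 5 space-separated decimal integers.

Answer: 3 3 2 3 2

Derivation:
  byte[0]=0xF9 cont=1 payload=0x79=121: acc |= 121<<0 -> acc=121 shift=7
  byte[1]=0x8F cont=1 payload=0x0F=15: acc |= 15<<7 -> acc=2041 shift=14
  byte[2]=0x33 cont=0 payload=0x33=51: acc |= 51<<14 -> acc=837625 shift=21 [end]
Varint 1: bytes[0:3] = F9 8F 33 -> value 837625 (3 byte(s))
  byte[3]=0xAB cont=1 payload=0x2B=43: acc |= 43<<0 -> acc=43 shift=7
  byte[4]=0xF6 cont=1 payload=0x76=118: acc |= 118<<7 -> acc=15147 shift=14
  byte[5]=0x79 cont=0 payload=0x79=121: acc |= 121<<14 -> acc=1997611 shift=21 [end]
Varint 2: bytes[3:6] = AB F6 79 -> value 1997611 (3 byte(s))
  byte[6]=0xE1 cont=1 payload=0x61=97: acc |= 97<<0 -> acc=97 shift=7
  byte[7]=0x19 cont=0 payload=0x19=25: acc |= 25<<7 -> acc=3297 shift=14 [end]
Varint 3: bytes[6:8] = E1 19 -> value 3297 (2 byte(s))
  byte[8]=0xA7 cont=1 payload=0x27=39: acc |= 39<<0 -> acc=39 shift=7
  byte[9]=0xA2 cont=1 payload=0x22=34: acc |= 34<<7 -> acc=4391 shift=14
  byte[10]=0x4A cont=0 payload=0x4A=74: acc |= 74<<14 -> acc=1216807 shift=21 [end]
Varint 4: bytes[8:11] = A7 A2 4A -> value 1216807 (3 byte(s))
  byte[11]=0xB1 cont=1 payload=0x31=49: acc |= 49<<0 -> acc=49 shift=7
  byte[12]=0x1D cont=0 payload=0x1D=29: acc |= 29<<7 -> acc=3761 shift=14 [end]
Varint 5: bytes[11:13] = B1 1D -> value 3761 (2 byte(s))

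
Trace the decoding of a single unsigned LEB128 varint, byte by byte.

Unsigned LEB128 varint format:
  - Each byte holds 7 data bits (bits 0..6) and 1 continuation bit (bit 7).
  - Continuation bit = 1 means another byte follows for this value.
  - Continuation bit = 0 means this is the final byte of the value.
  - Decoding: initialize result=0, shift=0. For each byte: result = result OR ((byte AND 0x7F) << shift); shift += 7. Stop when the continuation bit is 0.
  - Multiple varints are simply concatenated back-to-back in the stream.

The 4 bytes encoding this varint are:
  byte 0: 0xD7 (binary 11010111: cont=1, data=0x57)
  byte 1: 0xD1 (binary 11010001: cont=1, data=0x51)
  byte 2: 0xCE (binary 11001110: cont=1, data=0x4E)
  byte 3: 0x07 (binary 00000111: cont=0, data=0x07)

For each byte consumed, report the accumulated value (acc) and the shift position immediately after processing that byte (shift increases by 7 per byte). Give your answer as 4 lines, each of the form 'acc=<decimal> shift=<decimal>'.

byte 0=0xD7: payload=0x57=87, contrib = 87<<0 = 87; acc -> 87, shift -> 7
byte 1=0xD1: payload=0x51=81, contrib = 81<<7 = 10368; acc -> 10455, shift -> 14
byte 2=0xCE: payload=0x4E=78, contrib = 78<<14 = 1277952; acc -> 1288407, shift -> 21
byte 3=0x07: payload=0x07=7, contrib = 7<<21 = 14680064; acc -> 15968471, shift -> 28

Answer: acc=87 shift=7
acc=10455 shift=14
acc=1288407 shift=21
acc=15968471 shift=28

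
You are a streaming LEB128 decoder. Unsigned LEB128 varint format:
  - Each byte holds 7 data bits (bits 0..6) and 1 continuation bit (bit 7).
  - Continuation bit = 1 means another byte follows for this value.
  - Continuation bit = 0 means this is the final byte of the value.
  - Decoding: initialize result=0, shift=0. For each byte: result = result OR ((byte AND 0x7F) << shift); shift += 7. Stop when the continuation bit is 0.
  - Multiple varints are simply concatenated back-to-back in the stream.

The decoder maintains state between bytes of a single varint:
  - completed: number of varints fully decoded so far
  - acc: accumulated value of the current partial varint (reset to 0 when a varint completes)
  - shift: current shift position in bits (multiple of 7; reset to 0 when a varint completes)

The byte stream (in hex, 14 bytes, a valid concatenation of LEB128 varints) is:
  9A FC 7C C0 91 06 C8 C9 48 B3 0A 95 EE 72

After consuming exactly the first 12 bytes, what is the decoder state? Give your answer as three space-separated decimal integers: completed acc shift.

byte[0]=0x9A cont=1 payload=0x1A: acc |= 26<<0 -> completed=0 acc=26 shift=7
byte[1]=0xFC cont=1 payload=0x7C: acc |= 124<<7 -> completed=0 acc=15898 shift=14
byte[2]=0x7C cont=0 payload=0x7C: varint #1 complete (value=2047514); reset -> completed=1 acc=0 shift=0
byte[3]=0xC0 cont=1 payload=0x40: acc |= 64<<0 -> completed=1 acc=64 shift=7
byte[4]=0x91 cont=1 payload=0x11: acc |= 17<<7 -> completed=1 acc=2240 shift=14
byte[5]=0x06 cont=0 payload=0x06: varint #2 complete (value=100544); reset -> completed=2 acc=0 shift=0
byte[6]=0xC8 cont=1 payload=0x48: acc |= 72<<0 -> completed=2 acc=72 shift=7
byte[7]=0xC9 cont=1 payload=0x49: acc |= 73<<7 -> completed=2 acc=9416 shift=14
byte[8]=0x48 cont=0 payload=0x48: varint #3 complete (value=1189064); reset -> completed=3 acc=0 shift=0
byte[9]=0xB3 cont=1 payload=0x33: acc |= 51<<0 -> completed=3 acc=51 shift=7
byte[10]=0x0A cont=0 payload=0x0A: varint #4 complete (value=1331); reset -> completed=4 acc=0 shift=0
byte[11]=0x95 cont=1 payload=0x15: acc |= 21<<0 -> completed=4 acc=21 shift=7

Answer: 4 21 7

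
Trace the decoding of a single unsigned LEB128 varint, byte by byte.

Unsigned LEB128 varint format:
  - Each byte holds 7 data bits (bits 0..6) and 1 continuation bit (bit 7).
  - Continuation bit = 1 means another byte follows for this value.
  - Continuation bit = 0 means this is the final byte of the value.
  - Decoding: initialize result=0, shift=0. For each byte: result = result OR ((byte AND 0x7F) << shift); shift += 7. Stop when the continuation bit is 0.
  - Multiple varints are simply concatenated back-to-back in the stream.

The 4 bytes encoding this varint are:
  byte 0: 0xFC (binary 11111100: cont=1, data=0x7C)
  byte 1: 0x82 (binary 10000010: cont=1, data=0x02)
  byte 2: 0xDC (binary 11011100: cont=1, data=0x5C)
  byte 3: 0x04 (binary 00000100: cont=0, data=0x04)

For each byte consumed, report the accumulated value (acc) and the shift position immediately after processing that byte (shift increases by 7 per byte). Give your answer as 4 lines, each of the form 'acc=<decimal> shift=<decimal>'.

byte 0=0xFC: payload=0x7C=124, contrib = 124<<0 = 124; acc -> 124, shift -> 7
byte 1=0x82: payload=0x02=2, contrib = 2<<7 = 256; acc -> 380, shift -> 14
byte 2=0xDC: payload=0x5C=92, contrib = 92<<14 = 1507328; acc -> 1507708, shift -> 21
byte 3=0x04: payload=0x04=4, contrib = 4<<21 = 8388608; acc -> 9896316, shift -> 28

Answer: acc=124 shift=7
acc=380 shift=14
acc=1507708 shift=21
acc=9896316 shift=28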